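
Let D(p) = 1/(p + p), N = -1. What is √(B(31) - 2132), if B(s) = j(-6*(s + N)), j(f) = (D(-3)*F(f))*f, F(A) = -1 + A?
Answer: I*√7562 ≈ 86.96*I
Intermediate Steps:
D(p) = 1/(2*p)
j(f) = f*(⅙ - f/6) (j(f) = (((½)/(-3))*(-1 + f))*f = (((½)*(-⅓))*(-1 + f))*f = (-(-1 + f)/6)*f = (⅙ - f/6)*f = f*(⅙ - f/6))
B(s) = (-5 + 6*s)*(6 - 6*s)/6 (B(s) = (-6*(s - 1))*(1 - (-6)*(s - 1))/6 = (-6*(-1 + s))*(1 - (-6)*(-1 + s))/6 = (6 - 6*s)*(1 - (6 - 6*s))/6 = (6 - 6*s)*(1 + (-6 + 6*s))/6 = (6 - 6*s)*(-5 + 6*s)/6 = (-5 + 6*s)*(6 - 6*s)/6)
√(B(31) - 2132) = √(-(-1 + 31)*(-5 + 6*31) - 2132) = √(-1*30*(-5 + 186) - 2132) = √(-1*30*181 - 2132) = √(-5430 - 2132) = √(-7562) = I*√7562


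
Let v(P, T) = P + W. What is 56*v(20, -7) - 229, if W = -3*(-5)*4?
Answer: 4251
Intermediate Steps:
W = 60 (W = 15*4 = 60)
v(P, T) = 60 + P (v(P, T) = P + 60 = 60 + P)
56*v(20, -7) - 229 = 56*(60 + 20) - 229 = 56*80 - 229 = 4480 - 229 = 4251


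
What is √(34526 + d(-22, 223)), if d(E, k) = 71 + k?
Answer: 2*√8705 ≈ 186.60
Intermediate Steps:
√(34526 + d(-22, 223)) = √(34526 + (71 + 223)) = √(34526 + 294) = √34820 = 2*√8705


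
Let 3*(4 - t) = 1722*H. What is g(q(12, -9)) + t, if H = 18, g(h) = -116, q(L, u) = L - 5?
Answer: -10444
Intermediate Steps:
q(L, u) = -5 + L
t = -10328 (t = 4 - 574*18 = 4 - 1/3*30996 = 4 - 10332 = -10328)
g(q(12, -9)) + t = -116 - 10328 = -10444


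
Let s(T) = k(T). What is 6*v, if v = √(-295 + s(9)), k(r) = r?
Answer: 6*I*√286 ≈ 101.47*I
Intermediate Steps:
s(T) = T
v = I*√286 (v = √(-295 + 9) = √(-286) = I*√286 ≈ 16.912*I)
6*v = 6*(I*√286) = 6*I*√286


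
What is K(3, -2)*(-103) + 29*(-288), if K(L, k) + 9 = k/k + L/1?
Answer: -7837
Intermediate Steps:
K(L, k) = -8 + L (K(L, k) = -9 + (k/k + L/1) = -9 + (1 + L*1) = -9 + (1 + L) = -8 + L)
K(3, -2)*(-103) + 29*(-288) = (-8 + 3)*(-103) + 29*(-288) = -5*(-103) - 8352 = 515 - 8352 = -7837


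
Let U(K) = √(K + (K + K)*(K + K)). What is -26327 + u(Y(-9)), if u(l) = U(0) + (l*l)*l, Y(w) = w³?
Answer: -387446816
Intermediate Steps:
U(K) = √(K + 4*K²) (U(K) = √(K + (2*K)*(2*K)) = √(K + 4*K²))
u(l) = l³ (u(l) = √(0*(1 + 4*0)) + (l*l)*l = √(0*(1 + 0)) + l²*l = √(0*1) + l³ = √0 + l³ = 0 + l³ = l³)
-26327 + u(Y(-9)) = -26327 + ((-9)³)³ = -26327 + (-729)³ = -26327 - 387420489 = -387446816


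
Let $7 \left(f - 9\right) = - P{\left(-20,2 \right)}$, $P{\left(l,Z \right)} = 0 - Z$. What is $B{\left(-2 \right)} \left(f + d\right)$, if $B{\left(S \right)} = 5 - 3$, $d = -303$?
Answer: $- \frac{4112}{7} \approx -587.43$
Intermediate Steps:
$P{\left(l,Z \right)} = - Z$
$B{\left(S \right)} = 2$ ($B{\left(S \right)} = 5 - 3 = 2$)
$f = \frac{65}{7}$ ($f = 9 + \frac{\left(-1\right) \left(\left(-1\right) 2\right)}{7} = 9 + \frac{\left(-1\right) \left(-2\right)}{7} = 9 + \frac{1}{7} \cdot 2 = 9 + \frac{2}{7} = \frac{65}{7} \approx 9.2857$)
$B{\left(-2 \right)} \left(f + d\right) = 2 \left(\frac{65}{7} - 303\right) = 2 \left(- \frac{2056}{7}\right) = - \frac{4112}{7}$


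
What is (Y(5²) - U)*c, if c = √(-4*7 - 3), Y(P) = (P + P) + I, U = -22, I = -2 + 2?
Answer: 72*I*√31 ≈ 400.88*I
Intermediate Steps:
I = 0
Y(P) = 2*P (Y(P) = (P + P) + 0 = 2*P + 0 = 2*P)
c = I*√31 (c = √(-28 - 3) = √(-31) = I*√31 ≈ 5.5678*I)
(Y(5²) - U)*c = (2*5² - 1*(-22))*(I*√31) = (2*25 + 22)*(I*√31) = (50 + 22)*(I*√31) = 72*(I*√31) = 72*I*√31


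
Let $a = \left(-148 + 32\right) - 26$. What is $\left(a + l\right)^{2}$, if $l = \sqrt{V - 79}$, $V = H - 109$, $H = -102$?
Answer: $\left(142 - i \sqrt{290}\right)^{2} \approx 19874.0 - 4836.3 i$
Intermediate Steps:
$V = -211$ ($V = -102 - 109 = -211$)
$l = i \sqrt{290}$ ($l = \sqrt{-211 - 79} = \sqrt{-290} = i \sqrt{290} \approx 17.029 i$)
$a = -142$ ($a = -116 - 26 = -142$)
$\left(a + l\right)^{2} = \left(-142 + i \sqrt{290}\right)^{2}$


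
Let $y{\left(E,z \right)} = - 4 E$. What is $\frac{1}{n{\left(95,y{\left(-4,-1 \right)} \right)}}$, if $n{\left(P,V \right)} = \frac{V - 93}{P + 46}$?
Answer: $- \frac{141}{77} \approx -1.8312$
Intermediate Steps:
$n{\left(P,V \right)} = \frac{-93 + V}{46 + P}$
$\frac{1}{n{\left(95,y{\left(-4,-1 \right)} \right)}} = \frac{1}{\frac{1}{46 + 95} \left(-93 - -16\right)} = \frac{1}{\frac{1}{141} \left(-93 + 16\right)} = \frac{1}{\frac{1}{141} \left(-77\right)} = \frac{1}{- \frac{77}{141}} = - \frac{141}{77}$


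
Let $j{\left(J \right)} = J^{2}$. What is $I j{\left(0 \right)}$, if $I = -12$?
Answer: $0$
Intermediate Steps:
$I j{\left(0 \right)} = - 12 \cdot 0^{2} = \left(-12\right) 0 = 0$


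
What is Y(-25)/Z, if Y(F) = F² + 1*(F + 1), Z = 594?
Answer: 601/594 ≈ 1.0118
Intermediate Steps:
Y(F) = 1 + F + F² (Y(F) = F² + 1*(1 + F) = F² + (1 + F) = 1 + F + F²)
Y(-25)/Z = (1 - 25 + (-25)²)/594 = (1 - 25 + 625)*(1/594) = 601*(1/594) = 601/594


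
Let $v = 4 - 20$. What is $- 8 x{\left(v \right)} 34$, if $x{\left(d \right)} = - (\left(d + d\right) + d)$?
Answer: $-13056$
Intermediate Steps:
$v = -16$ ($v = 4 - 20 = -16$)
$x{\left(d \right)} = - 3 d$ ($x{\left(d \right)} = - (2 d + d) = - 3 d$)
$- 8 x{\left(v \right)} 34 = - 8 \left(\left(-3\right) \left(-16\right)\right) 34 = \left(-8\right) 48 \cdot 34 = \left(-384\right) 34 = -13056$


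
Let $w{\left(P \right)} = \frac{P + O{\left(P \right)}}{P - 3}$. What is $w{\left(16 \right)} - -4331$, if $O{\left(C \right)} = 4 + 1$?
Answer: $\frac{56324}{13} \approx 4332.6$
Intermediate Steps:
$O{\left(C \right)} = 5$
$w{\left(P \right)} = \frac{5 + P}{-3 + P}$ ($w{\left(P \right)} = \frac{P + 5}{P - 3} = \frac{5 + P}{-3 + P}$)
$w{\left(16 \right)} - -4331 = \frac{5 + 16}{-3 + 16} - -4331 = \frac{1}{13} \cdot 21 + 4331 = \frac{21}{13} + 4331 = \frac{56324}{13}$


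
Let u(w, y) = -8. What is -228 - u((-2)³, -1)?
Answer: -220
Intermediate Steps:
-228 - u((-2)³, -1) = -228 - 1*(-8) = -228 + 8 = -220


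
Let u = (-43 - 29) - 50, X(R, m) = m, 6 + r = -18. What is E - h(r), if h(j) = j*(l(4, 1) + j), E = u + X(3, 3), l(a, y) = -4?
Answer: -791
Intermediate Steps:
r = -24 (r = -6 - 18 = -24)
u = -122 (u = -72 - 50 = -122)
E = -119 (E = -122 + 3 = -119)
h(j) = j*(-4 + j)
E - h(r) = -119 - (-24)*(-4 - 24) = -119 - (-24)*(-28) = -119 - 1*672 = -119 - 672 = -791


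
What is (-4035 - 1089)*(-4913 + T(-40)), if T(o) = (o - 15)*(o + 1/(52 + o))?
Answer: 13924897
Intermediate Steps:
T(o) = (-15 + o)*(o + 1/(52 + o))
(-4035 - 1089)*(-4913 + T(-40)) = (-4035 - 1089)*(-4913 + (-15 + (-40)³ - 779*(-40) + 37*(-40)²)/(52 - 40)) = -5124*(-4913 + (-15 - 64000 + 31160 + 37*1600)/12) = -5124*(-4913 + (-15 - 64000 + 31160 + 59200)/12) = -5124*(-4913 + (1/12)*26345) = -5124*(-4913 + 26345/12) = -5124*(-32611/12) = 13924897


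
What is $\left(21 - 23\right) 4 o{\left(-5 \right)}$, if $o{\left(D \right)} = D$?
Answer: $40$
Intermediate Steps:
$\left(21 - 23\right) 4 o{\left(-5 \right)} = \left(21 - 23\right) 4 \left(-5\right) = \left(-2\right) 4 \left(-5\right) = \left(-8\right) \left(-5\right) = 40$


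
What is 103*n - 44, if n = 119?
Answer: 12213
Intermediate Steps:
103*n - 44 = 103*119 - 44 = 12257 - 44 = 12213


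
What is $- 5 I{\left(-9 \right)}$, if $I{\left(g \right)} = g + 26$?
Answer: $-85$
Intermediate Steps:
$I{\left(g \right)} = 26 + g$
$- 5 I{\left(-9 \right)} = - 5 \left(26 - 9\right) = \left(-5\right) 17 = -85$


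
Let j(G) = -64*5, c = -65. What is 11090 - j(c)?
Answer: 11410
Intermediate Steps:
j(G) = -320
11090 - j(c) = 11090 - 1*(-320) = 11090 + 320 = 11410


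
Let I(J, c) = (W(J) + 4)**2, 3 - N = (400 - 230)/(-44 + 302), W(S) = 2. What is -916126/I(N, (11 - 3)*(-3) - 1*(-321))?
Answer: -458063/18 ≈ -25448.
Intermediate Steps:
N = 302/129 (N = 3 - (400 - 230)/(-44 + 302) = 3 - 170/258 = 3 - 1*85/129 = 3 - 85/129 = 302/129 ≈ 2.3411)
I(J, c) = 36 (I(J, c) = (2 + 4)**2 = 6**2 = 36)
-916126/I(N, (11 - 3)*(-3) - 1*(-321)) = -916126/36 = -916126*1/36 = -458063/18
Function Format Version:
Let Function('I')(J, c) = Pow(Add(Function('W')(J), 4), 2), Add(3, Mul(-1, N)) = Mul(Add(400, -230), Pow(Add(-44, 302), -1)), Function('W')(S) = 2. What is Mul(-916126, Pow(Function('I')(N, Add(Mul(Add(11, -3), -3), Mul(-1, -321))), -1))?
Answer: Rational(-458063, 18) ≈ -25448.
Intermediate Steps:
N = Rational(302, 129) (N = Add(3, Mul(-1, Mul(Add(400, -230), Pow(Add(-44, 302), -1)))) = Add(3, Mul(-1, Mul(170, Pow(258, -1)))) = Add(3, Mul(-1, Mul(170, Rational(1, 258)))) = Add(3, Mul(-1, Rational(85, 129))) = Add(3, Rational(-85, 129)) = Rational(302, 129) ≈ 2.3411)
Function('I')(J, c) = 36 (Function('I')(J, c) = Pow(Add(2, 4), 2) = Pow(6, 2) = 36)
Mul(-916126, Pow(Function('I')(N, Add(Mul(Add(11, -3), -3), Mul(-1, -321))), -1)) = Mul(-916126, Pow(36, -1)) = Mul(-916126, Rational(1, 36)) = Rational(-458063, 18)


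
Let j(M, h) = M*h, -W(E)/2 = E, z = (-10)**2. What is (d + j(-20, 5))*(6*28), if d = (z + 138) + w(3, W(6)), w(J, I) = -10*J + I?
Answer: 16128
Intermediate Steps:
z = 100
W(E) = -2*E
w(J, I) = I - 10*J
d = 196 (d = (100 + 138) + (-2*6 - 10*3) = 238 + (-12 - 30) = 238 - 42 = 196)
(d + j(-20, 5))*(6*28) = (196 - 20*5)*(6*28) = (196 - 100)*168 = 96*168 = 16128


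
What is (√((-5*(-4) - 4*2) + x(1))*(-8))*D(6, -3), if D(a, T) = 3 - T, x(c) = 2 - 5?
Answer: -144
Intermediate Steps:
x(c) = -3
(√((-5*(-4) - 4*2) + x(1))*(-8))*D(6, -3) = (√((-5*(-4) - 4*2) - 3)*(-8))*(3 - 1*(-3)) = (√((20 - 8) - 3)*(-8))*(3 + 3) = (√(12 - 3)*(-8))*6 = (√9*(-8))*6 = (3*(-8))*6 = -24*6 = -144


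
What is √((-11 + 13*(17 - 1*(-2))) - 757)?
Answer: I*√521 ≈ 22.825*I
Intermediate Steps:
√((-11 + 13*(17 - 1*(-2))) - 757) = √((-11 + 13*(17 + 2)) - 757) = √((-11 + 13*19) - 757) = √((-11 + 247) - 757) = √(236 - 757) = √(-521) = I*√521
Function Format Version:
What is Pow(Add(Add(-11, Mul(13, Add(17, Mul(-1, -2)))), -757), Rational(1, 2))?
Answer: Mul(I, Pow(521, Rational(1, 2))) ≈ Mul(22.825, I)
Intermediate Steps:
Pow(Add(Add(-11, Mul(13, Add(17, Mul(-1, -2)))), -757), Rational(1, 2)) = Pow(Add(Add(-11, Mul(13, Add(17, 2))), -757), Rational(1, 2)) = Pow(Add(Add(-11, Mul(13, 19)), -757), Rational(1, 2)) = Pow(Add(Add(-11, 247), -757), Rational(1, 2)) = Pow(Add(236, -757), Rational(1, 2)) = Pow(-521, Rational(1, 2)) = Mul(I, Pow(521, Rational(1, 2)))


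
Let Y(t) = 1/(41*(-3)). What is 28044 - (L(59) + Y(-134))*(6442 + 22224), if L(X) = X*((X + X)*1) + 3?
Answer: -24554540792/123 ≈ -1.9963e+8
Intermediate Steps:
L(X) = 3 + 2*X² (L(X) = X*((2*X)*1) + 3 = X*(2*X) + 3 = 2*X² + 3 = 3 + 2*X²)
Y(t) = -1/123 (Y(t) = 1/(-123) = -1/123)
28044 - (L(59) + Y(-134))*(6442 + 22224) = 28044 - ((3 + 2*59²) - 1/123)*(6442 + 22224) = 28044 - ((3 + 2*3481) - 1/123)*28666 = 28044 - ((3 + 6962) - 1/123)*28666 = 28044 - (6965 - 1/123)*28666 = 28044 - 856694*28666/123 = 28044 - 1*24557990204/123 = 28044 - 24557990204/123 = -24554540792/123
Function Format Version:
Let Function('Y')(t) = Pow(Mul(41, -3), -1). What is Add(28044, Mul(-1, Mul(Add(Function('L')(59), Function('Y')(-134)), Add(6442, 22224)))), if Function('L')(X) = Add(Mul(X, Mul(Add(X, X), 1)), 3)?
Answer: Rational(-24554540792, 123) ≈ -1.9963e+8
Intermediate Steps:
Function('L')(X) = Add(3, Mul(2, Pow(X, 2))) (Function('L')(X) = Add(Mul(X, Mul(Mul(2, X), 1)), 3) = Add(Mul(X, Mul(2, X)), 3) = Add(Mul(2, Pow(X, 2)), 3) = Add(3, Mul(2, Pow(X, 2))))
Function('Y')(t) = Rational(-1, 123) (Function('Y')(t) = Pow(-123, -1) = Rational(-1, 123))
Add(28044, Mul(-1, Mul(Add(Function('L')(59), Function('Y')(-134)), Add(6442, 22224)))) = Add(28044, Mul(-1, Mul(Add(Add(3, Mul(2, Pow(59, 2))), Rational(-1, 123)), Add(6442, 22224)))) = Add(28044, Mul(-1, Mul(Add(Add(3, Mul(2, 3481)), Rational(-1, 123)), 28666))) = Add(28044, Mul(-1, Mul(Add(Add(3, 6962), Rational(-1, 123)), 28666))) = Add(28044, Mul(-1, Mul(Add(6965, Rational(-1, 123)), 28666))) = Add(28044, Mul(-1, Mul(Rational(856694, 123), 28666))) = Add(28044, Mul(-1, Rational(24557990204, 123))) = Add(28044, Rational(-24557990204, 123)) = Rational(-24554540792, 123)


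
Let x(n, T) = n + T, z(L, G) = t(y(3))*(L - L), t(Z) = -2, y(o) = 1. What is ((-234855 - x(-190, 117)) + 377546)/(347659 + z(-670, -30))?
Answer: 142764/347659 ≈ 0.41064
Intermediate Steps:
z(L, G) = 0 (z(L, G) = -2*(L - L) = -2*0 = 0)
x(n, T) = T + n
((-234855 - x(-190, 117)) + 377546)/(347659 + z(-670, -30)) = ((-234855 - (117 - 190)) + 377546)/(347659 + 0) = ((-234855 - 1*(-73)) + 377546)/347659 = ((-234855 + 73) + 377546)*(1/347659) = (-234782 + 377546)*(1/347659) = 142764*(1/347659) = 142764/347659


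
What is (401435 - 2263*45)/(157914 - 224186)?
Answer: -18725/4142 ≈ -4.5208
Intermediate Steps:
(401435 - 2263*45)/(157914 - 224186) = (401435 - 101835)/(-66272) = 299600*(-1/66272) = -18725/4142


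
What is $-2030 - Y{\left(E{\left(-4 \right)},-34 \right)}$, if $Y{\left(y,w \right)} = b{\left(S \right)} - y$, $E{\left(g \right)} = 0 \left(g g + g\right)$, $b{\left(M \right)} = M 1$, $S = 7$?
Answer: $-2037$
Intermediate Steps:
$b{\left(M \right)} = M$
$E{\left(g \right)} = 0$ ($E{\left(g \right)} = 0 \left(g^{2} + g\right) = 0 \left(g + g^{2}\right) = 0$)
$Y{\left(y,w \right)} = 7 - y$
$-2030 - Y{\left(E{\left(-4 \right)},-34 \right)} = -2030 - \left(7 - 0\right) = -2030 - \left(7 + 0\right) = -2030 - 7 = -2037$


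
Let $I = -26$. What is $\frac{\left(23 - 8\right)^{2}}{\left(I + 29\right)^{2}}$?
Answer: $25$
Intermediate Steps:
$\frac{\left(23 - 8\right)^{2}}{\left(I + 29\right)^{2}} = \frac{\left(23 - 8\right)^{2}}{\left(-26 + 29\right)^{2}} = \frac{15^{2}}{3^{2}} = \frac{225}{9} = 225 \cdot \frac{1}{9} = 25$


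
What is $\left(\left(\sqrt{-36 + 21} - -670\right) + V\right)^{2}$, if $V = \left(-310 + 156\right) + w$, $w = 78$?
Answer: $\left(594 + i \sqrt{15}\right)^{2} \approx 3.5282 \cdot 10^{5} + 4601.0 i$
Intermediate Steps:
$V = -76$ ($V = \left(-310 + 156\right) + 78 = -154 + 78 = -76$)
$\left(\left(\sqrt{-36 + 21} - -670\right) + V\right)^{2} = \left(\left(\sqrt{-36 + 21} - -670\right) - 76\right)^{2} = \left(\left(\sqrt{-15} + 670\right) - 76\right)^{2} = \left(\left(i \sqrt{15} + 670\right) - 76\right)^{2} = \left(\left(670 + i \sqrt{15}\right) - 76\right)^{2} = \left(594 + i \sqrt{15}\right)^{2}$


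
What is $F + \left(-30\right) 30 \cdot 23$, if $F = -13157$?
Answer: $-33857$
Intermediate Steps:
$F + \left(-30\right) 30 \cdot 23 = -13157 + \left(-30\right) 30 \cdot 23 = -13157 - 20700 = -33857$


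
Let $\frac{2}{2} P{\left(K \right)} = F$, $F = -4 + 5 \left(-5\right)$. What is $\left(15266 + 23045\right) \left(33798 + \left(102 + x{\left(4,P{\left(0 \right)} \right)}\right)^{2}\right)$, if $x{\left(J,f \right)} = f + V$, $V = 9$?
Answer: $1552438342$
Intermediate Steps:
$F = -29$ ($F = -4 - 25 = -29$)
$P{\left(K \right)} = -29$
$x{\left(J,f \right)} = 9 + f$ ($x{\left(J,f \right)} = f + 9 = 9 + f$)
$\left(15266 + 23045\right) \left(33798 + \left(102 + x{\left(4,P{\left(0 \right)} \right)}\right)^{2}\right) = \left(15266 + 23045\right) \left(33798 + \left(102 + \left(9 - 29\right)\right)^{2}\right) = 38311 \left(33798 + \left(102 - 20\right)^{2}\right) = 38311 \left(33798 + 82^{2}\right) = 38311 \left(33798 + 6724\right) = 38311 \cdot 40522 = 1552438342$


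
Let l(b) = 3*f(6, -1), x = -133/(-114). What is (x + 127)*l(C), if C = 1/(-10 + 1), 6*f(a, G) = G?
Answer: -769/12 ≈ -64.083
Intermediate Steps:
f(a, G) = G/6
x = 7/6 (x = -133*(-1/114) = 7/6 ≈ 1.1667)
C = -1/9 (C = 1/(-9) = -1/9 ≈ -0.11111)
l(b) = -1/2 (l(b) = 3*((1/6)*(-1)) = 3*(-1/6) = -1/2)
(x + 127)*l(C) = (7/6 + 127)*(-1/2) = (769/6)*(-1/2) = -769/12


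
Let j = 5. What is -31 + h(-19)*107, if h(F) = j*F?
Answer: -10196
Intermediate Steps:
h(F) = 5*F
-31 + h(-19)*107 = -31 + (5*(-19))*107 = -31 - 95*107 = -31 - 10165 = -10196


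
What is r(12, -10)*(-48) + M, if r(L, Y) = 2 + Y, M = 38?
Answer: 422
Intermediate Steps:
r(12, -10)*(-48) + M = (2 - 10)*(-48) + 38 = -8*(-48) + 38 = 384 + 38 = 422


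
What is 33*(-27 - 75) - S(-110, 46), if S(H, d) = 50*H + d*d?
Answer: 18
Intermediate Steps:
S(H, d) = d² + 50*H (S(H, d) = 50*H + d² = d² + 50*H)
33*(-27 - 75) - S(-110, 46) = 33*(-27 - 75) - (46² + 50*(-110)) = 33*(-102) - (2116 - 5500) = -3366 - 1*(-3384) = -3366 + 3384 = 18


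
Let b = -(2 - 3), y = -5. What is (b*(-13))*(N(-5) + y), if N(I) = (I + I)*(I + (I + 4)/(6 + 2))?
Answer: -2405/4 ≈ -601.25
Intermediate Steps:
b = 1 (b = -1*(-1) = 1)
N(I) = 2*I*(½ + 9*I/8) (N(I) = (2*I)*(I + (4 + I)/8) = (2*I)*(I + (4 + I)*(⅛)) = (2*I)*(I + (½ + I/8)) = (2*I)*(½ + 9*I/8) = 2*I*(½ + 9*I/8))
(b*(-13))*(N(-5) + y) = (1*(-13))*((¼)*(-5)*(4 + 9*(-5)) - 5) = -13*((¼)*(-5)*(4 - 45) - 5) = -13*((¼)*(-5)*(-41) - 5) = -13*(205/4 - 5) = -13*185/4 = -2405/4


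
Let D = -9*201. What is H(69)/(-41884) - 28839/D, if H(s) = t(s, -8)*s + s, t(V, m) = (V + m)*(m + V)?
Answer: 123884819/12628026 ≈ 9.8103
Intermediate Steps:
t(V, m) = (V + m)**2 (t(V, m) = (V + m)*(V + m) = (V + m)**2)
D = -1809
H(s) = s + s*(-8 + s)**2 (H(s) = (s - 8)**2*s + s = (-8 + s)**2*s + s = s*(-8 + s)**2 + s = s + s*(-8 + s)**2)
H(69)/(-41884) - 28839/D = (69*(1 + (-8 + 69)**2))/(-41884) - 28839/(-1809) = (69*(1 + 61**2))*(-1/41884) - 28839*(-1/1809) = (69*(1 + 3721))*(-1/41884) + 9613/603 = (69*3722)*(-1/41884) + 9613/603 = 256818*(-1/41884) + 9613/603 = -128409/20942 + 9613/603 = 123884819/12628026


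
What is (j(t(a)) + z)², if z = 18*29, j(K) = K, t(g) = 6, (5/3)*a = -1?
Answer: 278784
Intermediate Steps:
a = -⅗ (a = (⅗)*(-1) = -⅗ ≈ -0.60000)
z = 522
(j(t(a)) + z)² = (6 + 522)² = 528² = 278784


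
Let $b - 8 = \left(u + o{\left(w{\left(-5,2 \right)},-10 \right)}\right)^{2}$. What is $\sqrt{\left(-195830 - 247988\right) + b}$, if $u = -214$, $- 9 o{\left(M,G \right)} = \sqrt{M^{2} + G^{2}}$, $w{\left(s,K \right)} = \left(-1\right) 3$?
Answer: $\frac{\sqrt{-35948610 + \left(1926 + \sqrt{109}\right)^{2}}}{9} \approx 630.49 i$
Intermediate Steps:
$w{\left(s,K \right)} = -3$
$o{\left(M,G \right)} = - \frac{\sqrt{G^{2} + M^{2}}}{9}$ ($o{\left(M,G \right)} = - \frac{\sqrt{M^{2} + G^{2}}}{9} = - \frac{\sqrt{G^{2} + M^{2}}}{9}$)
$b = 8 + \left(-214 - \frac{\sqrt{109}}{9}\right)^{2}$ ($b = 8 + \left(-214 - \frac{\sqrt{\left(-10\right)^{2} + \left(-3\right)^{2}}}{9}\right)^{2} = 8 + \left(-214 - \frac{\sqrt{100 + 9}}{9}\right)^{2} = 8 + \left(-214 - \frac{\sqrt{109}}{9}\right)^{2} \approx 46302.0$)
$\sqrt{\left(-195830 - 247988\right) + b} = \sqrt{\left(-195830 - 247988\right) + \left(\frac{3710233}{81} + \frac{428 \sqrt{109}}{9}\right)} = \sqrt{-443818 + \left(\frac{3710233}{81} + \frac{428 \sqrt{109}}{9}\right)} = \sqrt{- \frac{32239025}{81} + \frac{428 \sqrt{109}}{9}}$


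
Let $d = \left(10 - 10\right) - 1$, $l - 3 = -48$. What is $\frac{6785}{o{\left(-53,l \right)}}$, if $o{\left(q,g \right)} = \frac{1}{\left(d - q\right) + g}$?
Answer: $47495$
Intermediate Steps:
$l = -45$ ($l = 3 - 48 = -45$)
$d = -1$ ($d = 0 - 1 = -1$)
$o{\left(q,g \right)} = \frac{1}{-1 + g - q}$ ($o{\left(q,g \right)} = \frac{1}{\left(-1 - q\right) + g} = \frac{1}{-1 + g - q}$)
$\frac{6785}{o{\left(-53,l \right)}} = \frac{6785}{\left(-1\right) \frac{1}{1 - 53 - -45}} = \frac{6785}{\left(-1\right) \frac{1}{1 - 53 + 45}} = \frac{6785}{\left(-1\right) \frac{1}{-7}} = \frac{6785}{\left(-1\right) \left(- \frac{1}{7}\right)} = 6785 \frac{1}{\frac{1}{7}} = 6785 \cdot 7 = 47495$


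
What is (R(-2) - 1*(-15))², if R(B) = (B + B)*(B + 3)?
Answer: 121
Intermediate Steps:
R(B) = 2*B*(3 + B) (R(B) = (2*B)*(3 + B) = 2*B*(3 + B))
(R(-2) - 1*(-15))² = (2*(-2)*(3 - 2) - 1*(-15))² = (2*(-2)*1 + 15)² = (-4 + 15)² = 11² = 121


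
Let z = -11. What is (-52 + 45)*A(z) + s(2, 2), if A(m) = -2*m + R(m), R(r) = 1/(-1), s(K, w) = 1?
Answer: -146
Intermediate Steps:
R(r) = -1
A(m) = -1 - 2*m (A(m) = -2*m - 1 = -1 - 2*m)
(-52 + 45)*A(z) + s(2, 2) = (-52 + 45)*(-1 - 2*(-11)) + 1 = -7*(-1 + 22) + 1 = -7*21 + 1 = -147 + 1 = -146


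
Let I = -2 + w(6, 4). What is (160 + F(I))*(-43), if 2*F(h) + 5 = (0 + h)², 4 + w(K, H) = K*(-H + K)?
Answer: -15093/2 ≈ -7546.5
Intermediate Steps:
w(K, H) = -4 + K*(K - H) (w(K, H) = -4 + K*(-H + K) = -4 + K*(K - H))
I = 6 (I = -2 + (-4 + 6² - 1*4*6) = -2 + (-4 + 36 - 24) = -2 + 8 = 6)
F(h) = -5/2 + h²/2 (F(h) = -5/2 + (0 + h)²/2 = -5/2 + h²/2)
(160 + F(I))*(-43) = (160 + (-5/2 + (½)*6²))*(-43) = (160 + (-5/2 + (½)*36))*(-43) = (160 + (-5/2 + 18))*(-43) = (160 + 31/2)*(-43) = (351/2)*(-43) = -15093/2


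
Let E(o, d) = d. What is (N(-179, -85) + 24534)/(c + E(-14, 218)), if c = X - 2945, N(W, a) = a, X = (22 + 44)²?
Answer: 24449/1629 ≈ 15.009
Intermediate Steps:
X = 4356 (X = 66² = 4356)
c = 1411 (c = 4356 - 2945 = 1411)
(N(-179, -85) + 24534)/(c + E(-14, 218)) = (-85 + 24534)/(1411 + 218) = 24449/1629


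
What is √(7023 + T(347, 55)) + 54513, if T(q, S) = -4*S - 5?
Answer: 54513 + √6798 ≈ 54595.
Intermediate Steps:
T(q, S) = -5 - 4*S
√(7023 + T(347, 55)) + 54513 = √(7023 + (-5 - 4*55)) + 54513 = √(7023 + (-5 - 220)) + 54513 = √(7023 - 225) + 54513 = √6798 + 54513 = 54513 + √6798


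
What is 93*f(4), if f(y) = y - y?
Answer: 0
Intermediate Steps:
f(y) = 0
93*f(4) = 93*0 = 0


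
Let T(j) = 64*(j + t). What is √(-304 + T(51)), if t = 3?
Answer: 4*√197 ≈ 56.143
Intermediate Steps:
T(j) = 192 + 64*j (T(j) = 64*(j + 3) = 64*(3 + j) = 192 + 64*j)
√(-304 + T(51)) = √(-304 + (192 + 64*51)) = √(-304 + (192 + 3264)) = √(-304 + 3456) = √3152 = 4*√197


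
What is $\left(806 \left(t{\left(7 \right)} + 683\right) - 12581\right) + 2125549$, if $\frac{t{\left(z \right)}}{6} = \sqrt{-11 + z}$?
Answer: $2663466 + 9672 i \approx 2.6635 \cdot 10^{6} + 9672.0 i$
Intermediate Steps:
$t{\left(z \right)} = 6 \sqrt{-11 + z}$
$\left(806 \left(t{\left(7 \right)} + 683\right) - 12581\right) + 2125549 = \left(806 \left(6 \sqrt{-11 + 7} + 683\right) - 12581\right) + 2125549 = \left(806 \left(6 \sqrt{-4} + 683\right) - 12581\right) + 2125549 = \left(806 \left(6 \cdot 2 i + 683\right) - 12581\right) + 2125549 = \left(806 \left(12 i + 683\right) - 12581\right) + 2125549 = \left(806 \left(683 + 12 i\right) - 12581\right) + 2125549 = \left(\left(550498 + 9672 i\right) - 12581\right) + 2125549 = \left(537917 + 9672 i\right) + 2125549 = 2663466 + 9672 i$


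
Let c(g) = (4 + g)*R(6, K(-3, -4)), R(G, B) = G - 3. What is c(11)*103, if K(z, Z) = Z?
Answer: 4635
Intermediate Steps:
R(G, B) = -3 + G
c(g) = 12 + 3*g (c(g) = (4 + g)*(-3 + 6) = (4 + g)*3 = 12 + 3*g)
c(11)*103 = (12 + 3*11)*103 = (12 + 33)*103 = 45*103 = 4635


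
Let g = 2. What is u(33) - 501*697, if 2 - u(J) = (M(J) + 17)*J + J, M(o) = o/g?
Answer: -700667/2 ≈ -3.5033e+5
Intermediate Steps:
M(o) = o/2
u(J) = 2 - J - J*(17 + J/2) (u(J) = 2 - ((J/2 + 17)*J + J) = 2 - ((17 + J/2)*J + J) = 2 - (J*(17 + J/2) + J) = 2 - (J + J*(17 + J/2)) = 2 + (-J - J*(17 + J/2)) = 2 - J - J*(17 + J/2))
u(33) - 501*697 = (2 - 18*33 - ½*33²) - 501*697 = (2 - 594 - ½*1089) - 349197 = (2 - 594 - 1089/2) - 349197 = -2273/2 - 349197 = -700667/2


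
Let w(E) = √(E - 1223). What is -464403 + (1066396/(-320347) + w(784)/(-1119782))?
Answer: -148771174237/320347 - I*√439/1119782 ≈ -4.6441e+5 - 1.8711e-5*I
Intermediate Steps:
w(E) = √(-1223 + E)
-464403 + (1066396/(-320347) + w(784)/(-1119782)) = -464403 + (1066396/(-320347) + √(-1223 + 784)/(-1119782)) = -464403 + (1066396*(-1/320347) + √(-439)*(-1/1119782)) = -464403 + (-1066396/320347 + (I*√439)*(-1/1119782)) = -464403 + (-1066396/320347 - I*√439/1119782) = -148771174237/320347 - I*√439/1119782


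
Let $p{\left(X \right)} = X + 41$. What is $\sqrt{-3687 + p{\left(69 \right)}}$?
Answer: $7 i \sqrt{73} \approx 59.808 i$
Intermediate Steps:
$p{\left(X \right)} = 41 + X$
$\sqrt{-3687 + p{\left(69 \right)}} = \sqrt{-3687 + \left(41 + 69\right)} = \sqrt{-3687 + 110} = \sqrt{-3577} = 7 i \sqrt{73}$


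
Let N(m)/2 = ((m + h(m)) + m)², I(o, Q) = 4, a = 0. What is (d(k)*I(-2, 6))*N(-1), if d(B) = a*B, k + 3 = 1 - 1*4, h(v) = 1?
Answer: 0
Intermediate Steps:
k = -6 (k = -3 + (1 - 1*4) = -3 + (1 - 4) = -3 - 3 = -6)
N(m) = 2*(1 + 2*m)² (N(m) = 2*((m + 1) + m)² = 2*((1 + m) + m)² = 2*(1 + 2*m)²)
d(B) = 0 (d(B) = 0*B = 0)
(d(k)*I(-2, 6))*N(-1) = (0*4)*(2*(1 + 2*(-1))²) = 0*(2*(1 - 2)²) = 0*(2*(-1)²) = 0*(2*1) = 0*2 = 0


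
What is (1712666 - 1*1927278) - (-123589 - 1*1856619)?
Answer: 1765596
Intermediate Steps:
(1712666 - 1*1927278) - (-123589 - 1*1856619) = (1712666 - 1927278) - (-123589 - 1856619) = -214612 - 1*(-1980208) = -214612 + 1980208 = 1765596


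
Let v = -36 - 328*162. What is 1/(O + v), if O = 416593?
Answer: 1/363421 ≈ 2.7516e-6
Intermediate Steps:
v = -53172 (v = -36 - 53136 = -53172)
1/(O + v) = 1/(416593 - 53172) = 1/363421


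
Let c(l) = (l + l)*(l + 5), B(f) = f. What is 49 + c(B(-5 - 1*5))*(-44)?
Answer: -4351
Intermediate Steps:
c(l) = 2*l*(5 + l) (c(l) = (2*l)*(5 + l) = 2*l*(5 + l))
49 + c(B(-5 - 1*5))*(-44) = 49 + (2*(-5 - 1*5)*(5 + (-5 - 1*5)))*(-44) = 49 + (2*(-5 - 5)*(5 + (-5 - 5)))*(-44) = 49 + (2*(-10)*(5 - 10))*(-44) = 49 + (2*(-10)*(-5))*(-44) = 49 + 100*(-44) = 49 - 4400 = -4351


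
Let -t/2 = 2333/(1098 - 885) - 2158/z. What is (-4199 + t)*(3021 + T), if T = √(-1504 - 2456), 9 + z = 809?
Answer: -180837838411/14200 - 179580773*I*√110/7100 ≈ -1.2735e+7 - 2.6528e+5*I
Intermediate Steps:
z = 800 (z = -9 + 809 = 800)
T = 6*I*√110 (T = √(-3960) = 6*I*√110 ≈ 62.929*I)
t = -703373/42600 (t = -2*(2333/(1098 - 885) - 2158/800) = -2*(2333/213 - 2158*1/800) = -2*(2333*(1/213) - 1079/400) = -2*(2333/213 - 1079/400) = -2*703373/85200 = -703373/42600 ≈ -16.511)
(-4199 + t)*(3021 + T) = (-4199 - 703373/42600)*(3021 + 6*I*√110) = -179580773*(3021 + 6*I*√110)/42600 = -180837838411/14200 - 179580773*I*√110/7100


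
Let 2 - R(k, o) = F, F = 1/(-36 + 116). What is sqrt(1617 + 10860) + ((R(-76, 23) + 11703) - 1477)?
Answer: 818239/80 + sqrt(12477) ≈ 10340.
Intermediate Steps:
F = 1/80 ≈ 0.012500
R(k, o) = 159/80 (R(k, o) = 2 - 1*1/80 = 2 - 1/80 = 159/80)
sqrt(1617 + 10860) + ((R(-76, 23) + 11703) - 1477) = sqrt(1617 + 10860) + ((159/80 + 11703) - 1477) = sqrt(12477) + (936399/80 - 1477) = sqrt(12477) + 818239/80 = 818239/80 + sqrt(12477)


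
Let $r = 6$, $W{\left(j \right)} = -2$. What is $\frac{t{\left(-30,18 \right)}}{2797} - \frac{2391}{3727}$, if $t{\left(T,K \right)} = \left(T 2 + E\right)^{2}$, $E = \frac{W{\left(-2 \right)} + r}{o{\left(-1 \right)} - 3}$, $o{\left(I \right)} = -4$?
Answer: $\frac{342331429}{510796531} \approx 0.67019$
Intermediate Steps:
$E = - \frac{4}{7}$ ($E = \frac{-2 + 6}{-4 - 3} = \frac{4}{-7} = 4 \left(- \frac{1}{7}\right) = - \frac{4}{7} \approx -0.57143$)
$t{\left(T,K \right)} = \left(- \frac{4}{7} + 2 T\right)^{2}$ ($t{\left(T,K \right)} = \left(T 2 - \frac{4}{7}\right)^{2} = \left(2 T - \frac{4}{7}\right)^{2} = \left(- \frac{4}{7} + 2 T\right)^{2}$)
$\frac{t{\left(-30,18 \right)}}{2797} - \frac{2391}{3727} = \frac{\frac{4}{49} \left(-2 + 7 \left(-30\right)\right)^{2}}{2797} - \frac{2391}{3727} = \frac{4 \left(-2 - 210\right)^{2}}{49} \cdot \frac{1}{2797} - \frac{2391}{3727} = \frac{4 \left(-212\right)^{2}}{49} \cdot \frac{1}{2797} - \frac{2391}{3727} = \frac{4}{49} \cdot 44944 \cdot \frac{1}{2797} - \frac{2391}{3727} = \frac{179776}{49} \cdot \frac{1}{2797} - \frac{2391}{3727} = \frac{179776}{137053} - \frac{2391}{3727} = \frac{342331429}{510796531}$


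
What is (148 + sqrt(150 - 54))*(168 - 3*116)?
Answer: -26640 - 720*sqrt(6) ≈ -28404.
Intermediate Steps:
(148 + sqrt(150 - 54))*(168 - 3*116) = (148 + sqrt(96))*(168 - 348) = (148 + 4*sqrt(6))*(-180) = -26640 - 720*sqrt(6)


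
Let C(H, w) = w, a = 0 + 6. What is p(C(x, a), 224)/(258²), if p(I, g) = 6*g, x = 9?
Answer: 112/5547 ≈ 0.020191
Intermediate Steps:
a = 6
p(C(x, a), 224)/(258²) = (6*224)/(258²) = 1344/66564 = 1344*(1/66564) = 112/5547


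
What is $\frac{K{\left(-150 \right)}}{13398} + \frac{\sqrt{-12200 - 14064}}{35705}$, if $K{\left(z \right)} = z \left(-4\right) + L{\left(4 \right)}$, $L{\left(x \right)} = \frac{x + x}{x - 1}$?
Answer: $\frac{904}{20097} + \frac{14 i \sqrt{134}}{35705} \approx 0.044982 + 0.0045389 i$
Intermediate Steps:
$L{\left(x \right)} = \frac{2 x}{-1 + x}$
$K{\left(z \right)} = \frac{8}{3} - 4 z$ ($K{\left(z \right)} = z \left(-4\right) + 2 \cdot 4 \frac{1}{-1 + 4} = - 4 z + 2 \cdot 4 \cdot \frac{1}{3} = - 4 z + \frac{8}{3} = \frac{8}{3} - 4 z$)
$\frac{K{\left(-150 \right)}}{13398} + \frac{\sqrt{-12200 - 14064}}{35705} = \frac{\frac{8}{3} - -600}{13398} + \frac{\sqrt{-12200 - 14064}}{35705} = \left(\frac{8}{3} + 600\right) \frac{1}{13398} + \sqrt{-26264} \cdot \frac{1}{35705} = \frac{1808}{3} \cdot \frac{1}{13398} + 14 i \sqrt{134} \cdot \frac{1}{35705} = \frac{904}{20097} + \frac{14 i \sqrt{134}}{35705}$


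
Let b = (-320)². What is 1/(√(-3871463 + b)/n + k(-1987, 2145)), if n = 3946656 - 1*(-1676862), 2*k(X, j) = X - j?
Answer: -65335090402605384/134982296771786492407 - 5623518*I*√3769063/134982296771786492407 ≈ -0.00048403 - 8.0881e-11*I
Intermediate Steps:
k(X, j) = X/2 - j/2 (k(X, j) = (X - j)/2 = X/2 - j/2)
n = 5623518 (n = 3946656 + 1676862 = 5623518)
b = 102400
1/(√(-3871463 + b)/n + k(-1987, 2145)) = 1/(√(-3871463 + 102400)/5623518 + ((½)*(-1987) - ½*2145)) = 1/(√(-3769063)*(1/5623518) + (-1987/2 - 2145/2)) = 1/((I*√3769063)*(1/5623518) - 2066) = 1/(I*√3769063/5623518 - 2066) = 1/(-2066 + I*√3769063/5623518)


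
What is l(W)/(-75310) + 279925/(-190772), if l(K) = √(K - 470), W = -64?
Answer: -279925/190772 - I*√534/75310 ≈ -1.4673 - 0.00030684*I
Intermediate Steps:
l(K) = √(-470 + K)
l(W)/(-75310) + 279925/(-190772) = √(-470 - 64)/(-75310) + 279925/(-190772) = √(-534)*(-1/75310) + 279925*(-1/190772) = (I*√534)*(-1/75310) - 279925/190772 = -I*√534/75310 - 279925/190772 = -279925/190772 - I*√534/75310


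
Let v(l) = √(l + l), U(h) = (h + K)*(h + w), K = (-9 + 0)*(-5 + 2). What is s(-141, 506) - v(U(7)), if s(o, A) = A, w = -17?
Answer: 506 - 2*I*√170 ≈ 506.0 - 26.077*I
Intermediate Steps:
K = 27 (K = -9*(-3) = 27)
U(h) = (-17 + h)*(27 + h) (U(h) = (h + 27)*(h - 17) = (27 + h)*(-17 + h) = (-17 + h)*(27 + h))
v(l) = √2*√l (v(l) = √(2*l) = √2*√l)
s(-141, 506) - v(U(7)) = 506 - √2*√(-459 + 7² + 10*7) = 506 - √2*√(-459 + 49 + 70) = 506 - √2*√(-340) = 506 - √2*2*I*√85 = 506 - 2*I*√170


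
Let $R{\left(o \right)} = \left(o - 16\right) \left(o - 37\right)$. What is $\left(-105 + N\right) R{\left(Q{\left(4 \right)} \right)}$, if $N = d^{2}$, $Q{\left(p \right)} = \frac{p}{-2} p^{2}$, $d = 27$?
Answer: $2066688$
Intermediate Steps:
$Q{\left(p \right)} = - \frac{p^{3}}{2}$ ($Q{\left(p \right)} = p \left(- \frac{1}{2}\right) p^{2} = - \frac{p}{2} p^{2} = - \frac{p^{3}}{2}$)
$N = 729$ ($N = 27^{2} = 729$)
$R{\left(o \right)} = \left(-37 + o\right) \left(-16 + o\right)$ ($R{\left(o \right)} = \left(-16 + o\right) \left(-37 + o\right) = \left(-37 + o\right) \left(-16 + o\right)$)
$\left(-105 + N\right) R{\left(Q{\left(4 \right)} \right)} = \left(-105 + 729\right) \left(592 + \left(- \frac{4^{3}}{2}\right)^{2} - 53 \left(- \frac{4^{3}}{2}\right)\right) = 624 \left(592 + \left(\left(- \frac{1}{2}\right) 64\right)^{2} - 53 \left(\left(- \frac{1}{2}\right) 64\right)\right) = 624 \left(592 + \left(-32\right)^{2} - -1696\right) = 624 \left(592 + 1024 + 1696\right) = 624 \cdot 3312 = 2066688$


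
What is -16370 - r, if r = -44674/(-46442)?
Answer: -380150107/23221 ≈ -16371.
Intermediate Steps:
r = 22337/23221 (r = -44674*(-1/46442) = 22337/23221 ≈ 0.96193)
-16370 - r = -16370 - 1*22337/23221 = -16370 - 22337/23221 = -380150107/23221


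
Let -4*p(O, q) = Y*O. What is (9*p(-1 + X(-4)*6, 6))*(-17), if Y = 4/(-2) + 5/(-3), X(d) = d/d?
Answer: -2805/4 ≈ -701.25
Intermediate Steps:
X(d) = 1
Y = -11/3 (Y = 4*(-½) + 5*(-⅓) = -2 - 5/3 = -11/3 ≈ -3.6667)
p(O, q) = 11*O/12 (p(O, q) = -(-11)*O/12 = 11*O/12)
(9*p(-1 + X(-4)*6, 6))*(-17) = (9*(11*(-1 + 1*6)/12))*(-17) = (9*(11*(-1 + 6)/12))*(-17) = (9*((11/12)*5))*(-17) = (9*(55/12))*(-17) = (165/4)*(-17) = -2805/4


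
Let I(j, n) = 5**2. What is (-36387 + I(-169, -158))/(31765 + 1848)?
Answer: -36362/33613 ≈ -1.0818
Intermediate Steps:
I(j, n) = 25
(-36387 + I(-169, -158))/(31765 + 1848) = (-36387 + 25)/(31765 + 1848) = -36362/33613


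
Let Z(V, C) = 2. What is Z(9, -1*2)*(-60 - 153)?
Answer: -426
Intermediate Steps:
Z(9, -1*2)*(-60 - 153) = 2*(-60 - 153) = 2*(-213) = -426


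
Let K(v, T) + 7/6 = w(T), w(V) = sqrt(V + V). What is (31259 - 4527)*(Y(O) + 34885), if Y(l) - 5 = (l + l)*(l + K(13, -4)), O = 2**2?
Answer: 2799856216/3 + 427712*I*sqrt(2) ≈ 9.3329e+8 + 6.0488e+5*I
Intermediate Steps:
w(V) = sqrt(2)*sqrt(V) (w(V) = sqrt(2*V) = sqrt(2)*sqrt(V))
K(v, T) = -7/6 + sqrt(2)*sqrt(T)
O = 4
Y(l) = 5 + 2*l*(-7/6 + l + 2*I*sqrt(2)) (Y(l) = 5 + (l + l)*(l + (-7/6 + sqrt(2)*sqrt(-4))) = 5 + (2*l)*(l + (-7/6 + sqrt(2)*(2*I))) = 5 + (2*l)*(l + (-7/6 + 2*I*sqrt(2))) = 5 + (2*l)*(-7/6 + l + 2*I*sqrt(2)) = 5 + 2*l*(-7/6 + l + 2*I*sqrt(2)))
(31259 - 4527)*(Y(O) + 34885) = (31259 - 4527)*((5 + 2*4**2 - 1/3*4*(7 - 12*I*sqrt(2))) + 34885) = 26732*((5 + 2*16 + (-28/3 + 16*I*sqrt(2))) + 34885) = 26732*((5 + 32 + (-28/3 + 16*I*sqrt(2))) + 34885) = 26732*((83/3 + 16*I*sqrt(2)) + 34885) = 26732*(104738/3 + 16*I*sqrt(2)) = 2799856216/3 + 427712*I*sqrt(2)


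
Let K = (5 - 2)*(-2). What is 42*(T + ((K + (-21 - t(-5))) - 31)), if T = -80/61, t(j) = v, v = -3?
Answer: -144270/61 ≈ -2365.1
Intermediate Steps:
t(j) = -3
K = -6 (K = 3*(-2) = -6)
T = -80/61 (T = -80*1/61 = -80/61 ≈ -1.3115)
42*(T + ((K + (-21 - t(-5))) - 31)) = 42*(-80/61 + ((-6 + (-21 - 1*(-3))) - 31)) = 42*(-80/61 + ((-6 + (-21 + 3)) - 31)) = 42*(-80/61 + ((-6 - 18) - 31)) = 42*(-80/61 + (-24 - 31)) = 42*(-80/61 - 55) = 42*(-3435/61) = -144270/61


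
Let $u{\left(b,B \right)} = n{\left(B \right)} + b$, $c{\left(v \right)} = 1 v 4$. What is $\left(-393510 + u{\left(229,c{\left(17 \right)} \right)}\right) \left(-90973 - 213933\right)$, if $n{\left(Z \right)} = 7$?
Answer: $119911602244$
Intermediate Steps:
$c{\left(v \right)} = 4 v$ ($c{\left(v \right)} = v 4 = 4 v$)
$u{\left(b,B \right)} = 7 + b$
$\left(-393510 + u{\left(229,c{\left(17 \right)} \right)}\right) \left(-90973 - 213933\right) = \left(-393510 + \left(7 + 229\right)\right) \left(-90973 - 213933\right) = \left(-393510 + 236\right) \left(-304906\right) = \left(-393274\right) \left(-304906\right) = 119911602244$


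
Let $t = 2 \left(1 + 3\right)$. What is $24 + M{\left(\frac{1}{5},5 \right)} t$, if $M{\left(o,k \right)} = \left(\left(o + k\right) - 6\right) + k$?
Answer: $\frac{288}{5} \approx 57.6$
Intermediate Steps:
$t = 8$ ($t = 2 \cdot 4 = 8$)
$M{\left(o,k \right)} = -6 + o + 2 k$ ($M{\left(o,k \right)} = \left(\left(k + o\right) - 6\right) + k = \left(-6 + k + o\right) + k = -6 + o + 2 k$)
$24 + M{\left(\frac{1}{5},5 \right)} t = 24 + \left(-6 + \frac{1}{5} + 2 \cdot 5\right) 8 = 24 + \left(-6 + \frac{1}{5} + 10\right) 8 = 24 + \frac{21}{5} \cdot 8 = 24 + \frac{168}{5} = \frac{288}{5}$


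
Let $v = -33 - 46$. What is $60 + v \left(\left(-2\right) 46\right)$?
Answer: $7328$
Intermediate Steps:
$v = -79$
$60 + v \left(\left(-2\right) 46\right) = 60 - 79 \left(\left(-2\right) 46\right) = 60 - -7268 = 60 + 7268 = 7328$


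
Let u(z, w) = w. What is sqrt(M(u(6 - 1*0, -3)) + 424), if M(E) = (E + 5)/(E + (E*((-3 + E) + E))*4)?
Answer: sqrt(4674810)/105 ≈ 20.592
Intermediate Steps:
M(E) = (5 + E)/(E + 4*E*(-3 + 2*E)) (M(E) = (5 + E)/(E + (E*(-3 + 2*E))*4) = (5 + E)/(E + 4*E*(-3 + 2*E)))
sqrt(M(u(6 - 1*0, -3)) + 424) = sqrt((5 - 3)/((-3)*(-11 + 8*(-3))) + 424) = sqrt(-1/3*2/(-11 - 24) + 424) = sqrt(-1/3*2/(-35) + 424) = sqrt(-1/3*(-1/35)*2 + 424) = sqrt(2/105 + 424) = sqrt(44522/105) = sqrt(4674810)/105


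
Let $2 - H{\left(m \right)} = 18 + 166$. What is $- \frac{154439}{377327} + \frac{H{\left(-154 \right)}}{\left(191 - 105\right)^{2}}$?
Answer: $- \frac{605452179}{1395355246} \approx -0.43391$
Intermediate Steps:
$H{\left(m \right)} = -182$ ($H{\left(m \right)} = 2 - \left(18 + 166\right) = 2 - 184 = -182$)
$- \frac{154439}{377327} + \frac{H{\left(-154 \right)}}{\left(191 - 105\right)^{2}} = - \frac{154439}{377327} - \frac{182}{\left(191 - 105\right)^{2}} = \left(-154439\right) \frac{1}{377327} - \frac{182}{86^{2}} = - \frac{154439}{377327} - \frac{182}{7396} = - \frac{154439}{377327} - \frac{91}{3698} = - \frac{605452179}{1395355246}$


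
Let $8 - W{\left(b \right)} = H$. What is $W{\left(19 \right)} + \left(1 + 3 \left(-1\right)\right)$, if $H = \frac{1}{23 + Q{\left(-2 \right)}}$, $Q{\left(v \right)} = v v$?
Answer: $\frac{161}{27} \approx 5.963$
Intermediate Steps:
$Q{\left(v \right)} = v^{2}$
$H = \frac{1}{27}$ ($H = \frac{1}{23 + \left(-2\right)^{2}} = \frac{1}{23 + 4} = \frac{1}{27} \approx 0.037037$)
$W{\left(b \right)} = \frac{215}{27}$ ($W{\left(b \right)} = 8 - \frac{1}{27} = \frac{215}{27}$)
$W{\left(19 \right)} + \left(1 + 3 \left(-1\right)\right) = \frac{215}{27} + \left(1 + 3 \left(-1\right)\right) = \frac{215}{27} + \left(1 - 3\right) = \frac{215}{27} - 2 = \frac{161}{27}$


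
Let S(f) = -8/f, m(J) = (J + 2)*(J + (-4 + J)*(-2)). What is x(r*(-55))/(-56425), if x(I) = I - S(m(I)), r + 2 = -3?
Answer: -20338717/4173136575 ≈ -0.0048737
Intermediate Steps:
r = -5 (r = -2 - 3 = -5)
m(J) = (2 + J)*(8 - J) (m(J) = (2 + J)*(J + (8 - 2*J)) = (2 + J)*(8 - J))
x(I) = I + 8/(16 - I**2 + 6*I) (x(I) = I - (-8)/(16 - I**2 + 6*I) = I + 8/(16 - I**2 + 6*I))
x(r*(-55))/(-56425) = (-5*(-55) + 8/(16 - (-5*(-55))**2 + 6*(-5*(-55))))/(-56425) = (275 + 8/(16 - 1*275**2 + 6*275))*(-1/56425) = (275 + 8/(16 - 1*75625 + 1650))*(-1/56425) = (275 + 8/(16 - 75625 + 1650))*(-1/56425) = (275 + 8/(-73959))*(-1/56425) = (275 + 8*(-1/73959))*(-1/56425) = (275 - 8/73959)*(-1/56425) = (20338717/73959)*(-1/56425) = -20338717/4173136575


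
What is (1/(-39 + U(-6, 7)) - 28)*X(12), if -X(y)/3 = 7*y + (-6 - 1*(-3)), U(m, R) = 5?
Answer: 231579/34 ≈ 6811.1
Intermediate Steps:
X(y) = 9 - 21*y (X(y) = -3*(7*y + (-6 - 1*(-3))) = -3*(7*y + (-6 + 3)) = -3*(7*y - 3) = -3*(-3 + 7*y) = 9 - 21*y)
(1/(-39 + U(-6, 7)) - 28)*X(12) = (1/(-39 + 5) - 28)*(9 - 21*12) = (1/(-34) - 28)*(9 - 252) = (-1/34 - 28)*(-243) = -953/34*(-243) = 231579/34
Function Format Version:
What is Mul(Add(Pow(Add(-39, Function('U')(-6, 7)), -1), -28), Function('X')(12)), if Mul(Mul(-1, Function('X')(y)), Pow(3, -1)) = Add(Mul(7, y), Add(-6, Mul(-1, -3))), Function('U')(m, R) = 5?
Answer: Rational(231579, 34) ≈ 6811.1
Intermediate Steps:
Function('X')(y) = Add(9, Mul(-21, y)) (Function('X')(y) = Mul(-3, Add(Mul(7, y), Add(-6, Mul(-1, -3)))) = Mul(-3, Add(Mul(7, y), Add(-6, 3))) = Mul(-3, Add(Mul(7, y), -3)) = Mul(-3, Add(-3, Mul(7, y))) = Add(9, Mul(-21, y)))
Mul(Add(Pow(Add(-39, Function('U')(-6, 7)), -1), -28), Function('X')(12)) = Mul(Add(Pow(Add(-39, 5), -1), -28), Add(9, Mul(-21, 12))) = Mul(Add(Pow(-34, -1), -28), Add(9, -252)) = Mul(Add(Rational(-1, 34), -28), -243) = Mul(Rational(-953, 34), -243) = Rational(231579, 34)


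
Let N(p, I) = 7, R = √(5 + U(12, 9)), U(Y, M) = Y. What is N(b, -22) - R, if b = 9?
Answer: 7 - √17 ≈ 2.8769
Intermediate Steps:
R = √17 (R = √(5 + 12) = √17 ≈ 4.1231)
N(b, -22) - R = 7 - √17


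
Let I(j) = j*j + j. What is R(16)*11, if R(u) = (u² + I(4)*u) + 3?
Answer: 6369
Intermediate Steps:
I(j) = j + j² (I(j) = j² + j = j + j²)
R(u) = 3 + u² + 20*u (R(u) = (u² + (4*(1 + 4))*u) + 3 = (u² + (4*5)*u) + 3 = (u² + 20*u) + 3 = 3 + u² + 20*u)
R(16)*11 = (3 + 16² + 20*16)*11 = (3 + 256 + 320)*11 = 579*11 = 6369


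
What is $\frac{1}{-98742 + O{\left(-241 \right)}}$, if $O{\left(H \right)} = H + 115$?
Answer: $- \frac{1}{98868} \approx -1.0114 \cdot 10^{-5}$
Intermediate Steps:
$O{\left(H \right)} = 115 + H$
$\frac{1}{-98742 + O{\left(-241 \right)}} = \frac{1}{-98742 + \left(115 - 241\right)} = \frac{1}{-98742 - 126} = \frac{1}{-98868} = - \frac{1}{98868}$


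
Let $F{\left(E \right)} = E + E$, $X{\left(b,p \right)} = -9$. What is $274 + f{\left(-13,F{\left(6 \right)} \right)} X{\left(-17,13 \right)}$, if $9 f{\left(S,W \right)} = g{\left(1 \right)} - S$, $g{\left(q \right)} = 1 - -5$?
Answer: $255$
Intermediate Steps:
$g{\left(q \right)} = 6$ ($g{\left(q \right)} = 1 + 5 = 6$)
$F{\left(E \right)} = 2 E$
$f{\left(S,W \right)} = \frac{2}{3} - \frac{S}{9}$ ($f{\left(S,W \right)} = \frac{6 - S}{9} = \frac{2}{3} - \frac{S}{9}$)
$274 + f{\left(-13,F{\left(6 \right)} \right)} X{\left(-17,13 \right)} = 274 + \left(\frac{2}{3} - - \frac{13}{9}\right) \left(-9\right) = 274 + \left(\frac{2}{3} + \frac{13}{9}\right) \left(-9\right) = 274 + \frac{19}{9} \left(-9\right) = 274 - 19 = 255$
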